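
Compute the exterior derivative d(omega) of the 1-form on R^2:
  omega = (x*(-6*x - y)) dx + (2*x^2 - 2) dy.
d(omega) = (5*x) dx ∧ dy

For a 1-form omega = sum_i f_i dx_i, the exterior derivative is
  d(omega) = sum_{i < j} (∂f_j/∂x_i - ∂f_i/∂x_j) dx_i ∧ dx_j.
  coefficient of dx ∧ dy: ∂f_2/∂x - ∂f_1/∂y = ∂(2*x^2 - 2)/∂x - ∂(x*(-6*x - y))/∂y = 5*x
Assembling: d(omega) = (5*x) dx ∧ dy.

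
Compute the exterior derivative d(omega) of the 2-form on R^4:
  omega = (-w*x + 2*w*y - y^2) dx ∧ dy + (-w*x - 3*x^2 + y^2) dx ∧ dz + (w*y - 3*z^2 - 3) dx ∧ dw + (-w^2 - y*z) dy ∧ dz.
d(omega) = (-w - x + 2*y) dx ∧ dy ∧ dw + (-2*y) dx ∧ dy ∧ dz + (-x + 6*z) dx ∧ dz ∧ dw + (-2*w) dy ∧ dz ∧ dw

For a 2-form omega = sum_{i<j} g_{ij} dx_i ∧ dx_j, the exterior derivative is
  d(omega) = sum_{i<j} d(g_{ij}) ∧ dx_i ∧ dx_j = sum_{i<j, k} (∂g_{ij}/∂x_k) dx_k ∧ dx_i ∧ dx_j.
Expand each term, using dx_k ∧ dx_i ∧ dx_j = sgn(permutation) dx_{(a)} ∧ dx_{(b)} ∧ dx_{(c)} with (a < b < c) sorted:
  d(-w*x + 2*w*y - y^2) includes (∂/∂w)(-w*x + 2*w*y - y^2) dw = (-x + 2*y) dw, which multiplied by dx ∧ dy gives (-x + 2*y) dx ∧ dy ∧ dw
  d(-w*x - 3*x^2 + y^2) includes (∂/∂y)(-w*x - 3*x^2 + y^2) dy = (2*y) dy, which multiplied by dx ∧ dz gives (-2*y) dx ∧ dy ∧ dz
  d(-w*x - 3*x^2 + y^2) includes (∂/∂w)(-w*x - 3*x^2 + y^2) dw = (-x) dw, which multiplied by dx ∧ dz gives (-x) dx ∧ dz ∧ dw
  d(w*y - 3*z^2 - 3) includes (∂/∂y)(w*y - 3*z^2 - 3) dy = (w) dy, which multiplied by dx ∧ dw gives (-w) dx ∧ dy ∧ dw
  d(w*y - 3*z^2 - 3) includes (∂/∂z)(w*y - 3*z^2 - 3) dz = (-6*z) dz, which multiplied by dx ∧ dw gives (6*z) dx ∧ dz ∧ dw
  d(-w^2 - y*z) includes (∂/∂w)(-w^2 - y*z) dw = (-2*w) dw, which multiplied by dy ∧ dz gives (-2*w) dy ∧ dz ∧ dw
Collecting like 3-forms: d(omega) = (-w - x + 2*y) dx ∧ dy ∧ dw + (-2*y) dx ∧ dy ∧ dz + (-x + 6*z) dx ∧ dz ∧ dw + (-2*w) dy ∧ dz ∧ dw.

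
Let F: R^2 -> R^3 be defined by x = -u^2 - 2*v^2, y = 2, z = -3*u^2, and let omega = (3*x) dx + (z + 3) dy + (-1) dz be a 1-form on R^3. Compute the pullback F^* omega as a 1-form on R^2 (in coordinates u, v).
F^* omega = (6*u*(u^2 + 2*v^2 + 1)) du + (12*v*(u^2 + 2*v^2)) dv

Using F^*(f dg) = (f ∘ F) d(g ∘ F), substitute each coordinate x_i by F_i(u, v) in f_i, and replace dx_i by d F_i = (∂F_i/∂u) du + (∂F_i/∂v) dv.
  For the x component: f_1(F) = -3*u^2 - 6*v^2; d F_1 = (-2*u) du + (-4*v) dv
  For the y component: f_2(F) = 3 - 3*u^2; d F_2 = (0) du + (0) dv
  For the z component: f_3(F) = -1; d F_3 = (-6*u) du + (0) dv
Combining and collecting du, dv coefficients:
  coeff of du: 6*u*(u^2 + 2*v^2 + 1)
  coeff of dv: 12*v*(u^2 + 2*v^2)
F^* omega = (6*u*(u^2 + 2*v^2 + 1)) du + (12*v*(u^2 + 2*v^2)) dv.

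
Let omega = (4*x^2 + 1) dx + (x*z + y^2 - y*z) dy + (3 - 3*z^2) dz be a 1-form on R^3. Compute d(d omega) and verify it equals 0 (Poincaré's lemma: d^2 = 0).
d(d omega) = 0

Step 1: d omega = sum_{i<j} (∂f_j/∂x_i - ∂f_i/∂x_j) dx_i ∧ dx_j:
  coeff of dx ∧ dy: z
  coeff of dx ∧ dz: 0
  coeff of dy ∧ dz: -x + y
Step 2: Apply d again to each 2-form coefficient. The only possible 3-form in R^3 is dx ∧ dy ∧ dz, with coefficient
  ∂(coeff of dy∧dz)/∂x - ∂(coeff of dx∧dz)/∂y + ∂(coeff of dx∧dy)/∂z
  = ∂/∂x (-x + y) - ∂/∂y (0) + ∂/∂z (z).
Each of these terms simplifies to sums of mixed partials that cancel in pairs. The result is 0 (by equality of mixed partials for smooth functions — Schwarz / Clairaut).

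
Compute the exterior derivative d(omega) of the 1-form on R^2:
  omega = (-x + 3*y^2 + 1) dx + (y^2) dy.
d(omega) = (-6*y) dx ∧ dy

For a 1-form omega = sum_i f_i dx_i, the exterior derivative is
  d(omega) = sum_{i < j} (∂f_j/∂x_i - ∂f_i/∂x_j) dx_i ∧ dx_j.
  coefficient of dx ∧ dy: ∂f_2/∂x - ∂f_1/∂y = ∂(y^2)/∂x - ∂(-x + 3*y^2 + 1)/∂y = -6*y
Assembling: d(omega) = (-6*y) dx ∧ dy.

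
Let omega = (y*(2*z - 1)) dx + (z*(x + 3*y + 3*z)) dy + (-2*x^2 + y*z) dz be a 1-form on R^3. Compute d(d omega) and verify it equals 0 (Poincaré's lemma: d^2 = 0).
d(d omega) = 0

Step 1: d omega = sum_{i<j} (∂f_j/∂x_i - ∂f_i/∂x_j) dx_i ∧ dx_j:
  coeff of dx ∧ dy: 1 - z
  coeff of dx ∧ dz: -4*x - 2*y
  coeff of dy ∧ dz: -x - 3*y - 5*z
Step 2: Apply d again to each 2-form coefficient. The only possible 3-form in R^3 is dx ∧ dy ∧ dz, with coefficient
  ∂(coeff of dy∧dz)/∂x - ∂(coeff of dx∧dz)/∂y + ∂(coeff of dx∧dy)/∂z
  = ∂/∂x (-x - 3*y - 5*z) - ∂/∂y (-4*x - 2*y) + ∂/∂z (1 - z).
Each of these terms simplifies to sums of mixed partials that cancel in pairs. The result is 0 (by equality of mixed partials for smooth functions — Schwarz / Clairaut).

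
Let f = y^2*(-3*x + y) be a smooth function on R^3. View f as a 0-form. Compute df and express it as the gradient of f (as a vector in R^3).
df = (-3*y^2) dx + (3*y*(-2*x + y)) dy + (0) dz; grad f = (-3*y^2, 3*y*(-2*x + y), 0)

For a 0-form f, d f = (∂f/∂x) dx + (∂f/∂y) dy + (∂f/∂z) dz. The components of the vector representation are exactly the entries of grad f in Cartesian coordinates:
  ∂f/∂x = -3*y^2
  ∂f/∂y = 3*y*(-2*x + y)
  ∂f/∂z = 0.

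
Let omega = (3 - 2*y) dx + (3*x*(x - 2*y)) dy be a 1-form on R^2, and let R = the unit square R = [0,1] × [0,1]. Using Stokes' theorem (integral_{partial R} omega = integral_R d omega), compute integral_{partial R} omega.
integral_(partial R) omega = 2

Stokes: integral_partial_R omega = integral_R d omega with d omega = (∂Q/∂x - ∂P/∂y) dx ∧ dy.
  ∂Q/∂x = 6*x - 6*y
  ∂P/∂y = -2
  integrand = ∂Q/∂x - ∂P/∂y = 6*x - 6*y + 2.
Integrating over R: integral_0^1 integral_0^1 (6*x - 6*y + 2) dx dy = 2.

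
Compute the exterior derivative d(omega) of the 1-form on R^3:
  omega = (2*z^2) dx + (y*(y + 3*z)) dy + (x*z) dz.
d(omega) = (-3*z) dx ∧ dz + (-3*y) dy ∧ dz

For a 1-form omega = sum_i f_i dx_i, the exterior derivative is
  d(omega) = sum_{i < j} (∂f_j/∂x_i - ∂f_i/∂x_j) dx_i ∧ dx_j.
  coefficient of dx ∧ dz: ∂f_3/∂x - ∂f_1/∂z = ∂(x*z)/∂x - ∂(2*z^2)/∂z = -3*z
  coefficient of dy ∧ dz: ∂f_3/∂y - ∂f_2/∂z = ∂(x*z)/∂y - ∂(y*(y + 3*z))/∂z = -3*y
Assembling: d(omega) = (-3*z) dx ∧ dz + (-3*y) dy ∧ dz.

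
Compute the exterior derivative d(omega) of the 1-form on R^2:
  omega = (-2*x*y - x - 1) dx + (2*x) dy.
d(omega) = (2*x + 2) dx ∧ dy

For a 1-form omega = sum_i f_i dx_i, the exterior derivative is
  d(omega) = sum_{i < j} (∂f_j/∂x_i - ∂f_i/∂x_j) dx_i ∧ dx_j.
  coefficient of dx ∧ dy: ∂f_2/∂x - ∂f_1/∂y = ∂(2*x)/∂x - ∂(-2*x*y - x - 1)/∂y = 2*x + 2
Assembling: d(omega) = (2*x + 2) dx ∧ dy.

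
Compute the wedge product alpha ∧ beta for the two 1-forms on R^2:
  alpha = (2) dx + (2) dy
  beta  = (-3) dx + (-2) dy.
alpha ∧ beta = (2) dx ∧ dy

Distribute the wedge, using dx_i ∧ dx_j = -dx_j ∧ dx_i and dx_i ∧ dx_i = 0. For each pair (i, j) with i < j, the coefficient of dx_i ∧ dx_j in alpha ∧ beta is (alpha_i * beta_j - alpha_j * beta_i). Collecting: alpha ∧ beta = (2) dx ∧ dy.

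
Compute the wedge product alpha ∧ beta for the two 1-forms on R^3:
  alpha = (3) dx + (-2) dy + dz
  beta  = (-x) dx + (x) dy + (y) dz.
alpha ∧ beta = (x) dx ∧ dy + (x + 3*y) dx ∧ dz + (-x - 2*y) dy ∧ dz

Distribute the wedge, using dx_i ∧ dx_j = -dx_j ∧ dx_i and dx_i ∧ dx_i = 0. For each pair (i, j) with i < j, the coefficient of dx_i ∧ dx_j in alpha ∧ beta is (alpha_i * beta_j - alpha_j * beta_i). Collecting: alpha ∧ beta = (x) dx ∧ dy + (x + 3*y) dx ∧ dz + (-x - 2*y) dy ∧ dz.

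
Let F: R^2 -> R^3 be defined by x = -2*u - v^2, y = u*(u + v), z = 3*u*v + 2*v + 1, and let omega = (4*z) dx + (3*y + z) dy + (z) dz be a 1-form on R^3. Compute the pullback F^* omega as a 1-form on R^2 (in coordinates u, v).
F^* omega = (6*u^3 + 15*u^2*v + 15*u*v^2 - 20*u*v + 2*u + 8*v^2 - 12*v - 8) du + (3*u^3 + 15*u^2*v - 24*u*v^2 + 14*u*v + 4*u - 16*v^2 - 4*v + 2) dv

Using F^*(f dg) = (f ∘ F) d(g ∘ F), substitute each coordinate x_i by F_i(u, v) in f_i, and replace dx_i by d F_i = (∂F_i/∂u) du + (∂F_i/∂v) dv.
  For the x component: f_1(F) = 12*u*v + 8*v + 4; d F_1 = (-2) du + (-2*v) dv
  For the y component: f_2(F) = 3*u^2 + 6*u*v + 2*v + 1; d F_2 = (2*u + v) du + (u) dv
  For the z component: f_3(F) = 3*u*v + 2*v + 1; d F_3 = (3*v) du + (3*u + 2) dv
Combining and collecting du, dv coefficients:
  coeff of du: 6*u^3 + 15*u^2*v + 15*u*v^2 - 20*u*v + 2*u + 8*v^2 - 12*v - 8
  coeff of dv: 3*u^3 + 15*u^2*v - 24*u*v^2 + 14*u*v + 4*u - 16*v^2 - 4*v + 2
F^* omega = (6*u^3 + 15*u^2*v + 15*u*v^2 - 20*u*v + 2*u + 8*v^2 - 12*v - 8) du + (3*u^3 + 15*u^2*v - 24*u*v^2 + 14*u*v + 4*u - 16*v^2 - 4*v + 2) dv.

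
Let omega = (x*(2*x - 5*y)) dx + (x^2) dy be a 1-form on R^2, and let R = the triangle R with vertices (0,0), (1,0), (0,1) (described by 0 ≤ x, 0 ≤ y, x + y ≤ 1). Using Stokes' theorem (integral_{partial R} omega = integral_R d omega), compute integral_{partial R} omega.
integral_(partial R) omega = 7/6

Stokes: integral_partial_R omega = integral_R d omega with d omega = (∂Q/∂x - ∂P/∂y) dx ∧ dy.
  ∂Q/∂x = 2*x
  ∂P/∂y = -5*x
  integrand = ∂Q/∂x - ∂P/∂y = 7*x.
Integrating over R: integral_0^1 integral_0^{1-x} (7*x) dy dx = 7/6.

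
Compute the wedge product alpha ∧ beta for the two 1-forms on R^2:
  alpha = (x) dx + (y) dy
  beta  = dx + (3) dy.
alpha ∧ beta = (3*x - y) dx ∧ dy

Distribute the wedge, using dx_i ∧ dx_j = -dx_j ∧ dx_i and dx_i ∧ dx_i = 0. For each pair (i, j) with i < j, the coefficient of dx_i ∧ dx_j in alpha ∧ beta is (alpha_i * beta_j - alpha_j * beta_i). Collecting: alpha ∧ beta = (3*x - y) dx ∧ dy.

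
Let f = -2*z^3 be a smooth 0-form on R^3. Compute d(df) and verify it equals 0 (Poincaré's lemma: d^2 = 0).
d(df) = 0

Step 1: df = sum_i (∂f/∂x_i) dx_i = (0) dx + (0) dy + (-6*z^2) dz.
Step 2: Apply d again. Using the 1-form formula, the coefficient of dx ∧ dy in d(df) is ∂^2 f/∂x ∂y - ∂^2 f/∂y ∂x = (0) - (0) = 0 (equality of mixed partials for smooth f).
Similarly for dx ∧ dz and dy ∧ dz — all coefficients vanish. So d(df) = 0.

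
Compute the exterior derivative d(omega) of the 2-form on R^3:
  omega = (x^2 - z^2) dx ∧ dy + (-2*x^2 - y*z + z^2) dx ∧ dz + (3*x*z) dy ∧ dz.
d(omega) = (2*z) dx ∧ dy ∧ dz

For a 2-form omega = sum_{i<j} g_{ij} dx_i ∧ dx_j, the exterior derivative is
  d(omega) = sum_{i<j} d(g_{ij}) ∧ dx_i ∧ dx_j = sum_{i<j, k} (∂g_{ij}/∂x_k) dx_k ∧ dx_i ∧ dx_j.
Expand each term, using dx_k ∧ dx_i ∧ dx_j = sgn(permutation) dx_{(a)} ∧ dx_{(b)} ∧ dx_{(c)} with (a < b < c) sorted:
  d(x^2 - z^2) includes (∂/∂z)(x^2 - z^2) dz = (-2*z) dz, which multiplied by dx ∧ dy gives (-2*z) dx ∧ dy ∧ dz
  d(-2*x^2 - y*z + z^2) includes (∂/∂y)(-2*x^2 - y*z + z^2) dy = (-z) dy, which multiplied by dx ∧ dz gives (z) dx ∧ dy ∧ dz
  d(3*x*z) includes (∂/∂x)(3*x*z) dx = (3*z) dx, which multiplied by dy ∧ dz gives (3*z) dx ∧ dy ∧ dz
Collecting like 3-forms: d(omega) = (2*z) dx ∧ dy ∧ dz.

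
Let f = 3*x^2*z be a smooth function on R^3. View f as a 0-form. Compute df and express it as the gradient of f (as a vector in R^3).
df = (6*x*z) dx + (0) dy + (3*x^2) dz; grad f = (6*x*z, 0, 3*x^2)

For a 0-form f, d f = (∂f/∂x) dx + (∂f/∂y) dy + (∂f/∂z) dz. The components of the vector representation are exactly the entries of grad f in Cartesian coordinates:
  ∂f/∂x = 6*x*z
  ∂f/∂y = 0
  ∂f/∂z = 3*x^2.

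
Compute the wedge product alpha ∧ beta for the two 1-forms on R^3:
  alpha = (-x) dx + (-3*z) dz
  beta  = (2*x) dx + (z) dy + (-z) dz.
alpha ∧ beta = (-x*z) dx ∧ dy + (7*x*z) dx ∧ dz + (3*z^2) dy ∧ dz

Distribute the wedge, using dx_i ∧ dx_j = -dx_j ∧ dx_i and dx_i ∧ dx_i = 0. For each pair (i, j) with i < j, the coefficient of dx_i ∧ dx_j in alpha ∧ beta is (alpha_i * beta_j - alpha_j * beta_i). Collecting: alpha ∧ beta = (-x*z) dx ∧ dy + (7*x*z) dx ∧ dz + (3*z^2) dy ∧ dz.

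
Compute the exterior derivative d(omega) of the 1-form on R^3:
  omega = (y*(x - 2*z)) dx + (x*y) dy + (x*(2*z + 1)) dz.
d(omega) = (-x + y + 2*z) dx ∧ dy + (2*y + 2*z + 1) dx ∧ dz

For a 1-form omega = sum_i f_i dx_i, the exterior derivative is
  d(omega) = sum_{i < j} (∂f_j/∂x_i - ∂f_i/∂x_j) dx_i ∧ dx_j.
  coefficient of dx ∧ dy: ∂f_2/∂x - ∂f_1/∂y = ∂(x*y)/∂x - ∂(y*(x - 2*z))/∂y = -x + y + 2*z
  coefficient of dx ∧ dz: ∂f_3/∂x - ∂f_1/∂z = ∂(x*(2*z + 1))/∂x - ∂(y*(x - 2*z))/∂z = 2*y + 2*z + 1
Assembling: d(omega) = (-x + y + 2*z) dx ∧ dy + (2*y + 2*z + 1) dx ∧ dz.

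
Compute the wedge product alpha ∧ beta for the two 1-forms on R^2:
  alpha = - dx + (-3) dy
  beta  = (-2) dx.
alpha ∧ beta = (-6) dx ∧ dy

Distribute the wedge, using dx_i ∧ dx_j = -dx_j ∧ dx_i and dx_i ∧ dx_i = 0. For each pair (i, j) with i < j, the coefficient of dx_i ∧ dx_j in alpha ∧ beta is (alpha_i * beta_j - alpha_j * beta_i). Collecting: alpha ∧ beta = (-6) dx ∧ dy.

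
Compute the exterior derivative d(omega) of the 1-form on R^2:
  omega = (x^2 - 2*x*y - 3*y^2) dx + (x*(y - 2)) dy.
d(omega) = (2*x + 7*y - 2) dx ∧ dy

For a 1-form omega = sum_i f_i dx_i, the exterior derivative is
  d(omega) = sum_{i < j} (∂f_j/∂x_i - ∂f_i/∂x_j) dx_i ∧ dx_j.
  coefficient of dx ∧ dy: ∂f_2/∂x - ∂f_1/∂y = ∂(x*(y - 2))/∂x - ∂(x^2 - 2*x*y - 3*y^2)/∂y = 2*x + 7*y - 2
Assembling: d(omega) = (2*x + 7*y - 2) dx ∧ dy.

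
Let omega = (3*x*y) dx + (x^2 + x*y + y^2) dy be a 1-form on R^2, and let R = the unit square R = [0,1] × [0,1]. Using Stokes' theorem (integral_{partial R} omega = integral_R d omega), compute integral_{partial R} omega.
integral_(partial R) omega = 0

Stokes: integral_partial_R omega = integral_R d omega with d omega = (∂Q/∂x - ∂P/∂y) dx ∧ dy.
  ∂Q/∂x = 2*x + y
  ∂P/∂y = 3*x
  integrand = ∂Q/∂x - ∂P/∂y = -x + y.
Integrating over R: integral_0^1 integral_0^1 (-x + y) dx dy = 0.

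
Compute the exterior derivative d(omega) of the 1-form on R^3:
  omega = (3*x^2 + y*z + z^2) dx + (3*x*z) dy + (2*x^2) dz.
d(omega) = (2*z) dx ∧ dy + (4*x - y - 2*z) dx ∧ dz + (-3*x) dy ∧ dz

For a 1-form omega = sum_i f_i dx_i, the exterior derivative is
  d(omega) = sum_{i < j} (∂f_j/∂x_i - ∂f_i/∂x_j) dx_i ∧ dx_j.
  coefficient of dx ∧ dy: ∂f_2/∂x - ∂f_1/∂y = ∂(3*x*z)/∂x - ∂(3*x^2 + y*z + z^2)/∂y = 2*z
  coefficient of dx ∧ dz: ∂f_3/∂x - ∂f_1/∂z = ∂(2*x^2)/∂x - ∂(3*x^2 + y*z + z^2)/∂z = 4*x - y - 2*z
  coefficient of dy ∧ dz: ∂f_3/∂y - ∂f_2/∂z = ∂(2*x^2)/∂y - ∂(3*x*z)/∂z = -3*x
Assembling: d(omega) = (2*z) dx ∧ dy + (4*x - y - 2*z) dx ∧ dz + (-3*x) dy ∧ dz.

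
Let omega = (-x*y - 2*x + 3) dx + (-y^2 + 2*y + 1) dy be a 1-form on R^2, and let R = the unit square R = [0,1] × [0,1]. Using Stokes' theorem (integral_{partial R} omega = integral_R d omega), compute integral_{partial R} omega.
integral_(partial R) omega = 1/2

Stokes: integral_partial_R omega = integral_R d omega with d omega = (∂Q/∂x - ∂P/∂y) dx ∧ dy.
  ∂Q/∂x = 0
  ∂P/∂y = -x
  integrand = ∂Q/∂x - ∂P/∂y = x.
Integrating over R: integral_0^1 integral_0^1 (x) dx dy = 1/2.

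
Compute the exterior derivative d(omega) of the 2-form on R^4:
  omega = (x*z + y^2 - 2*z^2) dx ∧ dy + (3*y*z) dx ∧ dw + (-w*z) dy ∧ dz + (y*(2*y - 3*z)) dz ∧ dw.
d(omega) = (x - 4*z) dx ∧ dy ∧ dz + (-3*z) dx ∧ dy ∧ dw + (-3*y) dx ∧ dz ∧ dw + (4*y - 4*z) dy ∧ dz ∧ dw

For a 2-form omega = sum_{i<j} g_{ij} dx_i ∧ dx_j, the exterior derivative is
  d(omega) = sum_{i<j} d(g_{ij}) ∧ dx_i ∧ dx_j = sum_{i<j, k} (∂g_{ij}/∂x_k) dx_k ∧ dx_i ∧ dx_j.
Expand each term, using dx_k ∧ dx_i ∧ dx_j = sgn(permutation) dx_{(a)} ∧ dx_{(b)} ∧ dx_{(c)} with (a < b < c) sorted:
  d(x*z + y^2 - 2*z^2) includes (∂/∂z)(x*z + y^2 - 2*z^2) dz = (x - 4*z) dz, which multiplied by dx ∧ dy gives (x - 4*z) dx ∧ dy ∧ dz
  d(3*y*z) includes (∂/∂y)(3*y*z) dy = (3*z) dy, which multiplied by dx ∧ dw gives (-3*z) dx ∧ dy ∧ dw
  d(3*y*z) includes (∂/∂z)(3*y*z) dz = (3*y) dz, which multiplied by dx ∧ dw gives (-3*y) dx ∧ dz ∧ dw
  d(-w*z) includes (∂/∂w)(-w*z) dw = (-z) dw, which multiplied by dy ∧ dz gives (-z) dy ∧ dz ∧ dw
  d(y*(2*y - 3*z)) includes (∂/∂y)(y*(2*y - 3*z)) dy = (4*y - 3*z) dy, which multiplied by dz ∧ dw gives (4*y - 3*z) dy ∧ dz ∧ dw
Collecting like 3-forms: d(omega) = (x - 4*z) dx ∧ dy ∧ dz + (-3*z) dx ∧ dy ∧ dw + (-3*y) dx ∧ dz ∧ dw + (4*y - 4*z) dy ∧ dz ∧ dw.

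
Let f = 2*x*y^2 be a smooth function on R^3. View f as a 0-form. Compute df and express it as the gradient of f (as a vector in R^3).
df = (2*y^2) dx + (4*x*y) dy + (0) dz; grad f = (2*y^2, 4*x*y, 0)

For a 0-form f, d f = (∂f/∂x) dx + (∂f/∂y) dy + (∂f/∂z) dz. The components of the vector representation are exactly the entries of grad f in Cartesian coordinates:
  ∂f/∂x = 2*y^2
  ∂f/∂y = 4*x*y
  ∂f/∂z = 0.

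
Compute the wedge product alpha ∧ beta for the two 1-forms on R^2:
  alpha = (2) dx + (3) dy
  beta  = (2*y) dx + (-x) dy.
alpha ∧ beta = (-2*x - 6*y) dx ∧ dy

Distribute the wedge, using dx_i ∧ dx_j = -dx_j ∧ dx_i and dx_i ∧ dx_i = 0. For each pair (i, j) with i < j, the coefficient of dx_i ∧ dx_j in alpha ∧ beta is (alpha_i * beta_j - alpha_j * beta_i). Collecting: alpha ∧ beta = (-2*x - 6*y) dx ∧ dy.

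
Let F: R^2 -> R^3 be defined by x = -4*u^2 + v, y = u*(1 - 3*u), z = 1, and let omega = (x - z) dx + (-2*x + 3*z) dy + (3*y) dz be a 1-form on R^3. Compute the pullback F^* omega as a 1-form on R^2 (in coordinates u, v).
F^* omega = (-16*u^3 + 8*u^2 + 4*u*v - 10*u - 2*v + 3) du + (-4*u^2 + v - 1) dv

Using F^*(f dg) = (f ∘ F) d(g ∘ F), substitute each coordinate x_i by F_i(u, v) in f_i, and replace dx_i by d F_i = (∂F_i/∂u) du + (∂F_i/∂v) dv.
  For the x component: f_1(F) = -4*u^2 + v - 1; d F_1 = (-8*u) du + (1) dv
  For the y component: f_2(F) = 8*u^2 - 2*v + 3; d F_2 = (1 - 6*u) du + (0) dv
  For the z component: f_3(F) = 3*u*(1 - 3*u); d F_3 = (0) du + (0) dv
Combining and collecting du, dv coefficients:
  coeff of du: -16*u^3 + 8*u^2 + 4*u*v - 10*u - 2*v + 3
  coeff of dv: -4*u^2 + v - 1
F^* omega = (-16*u^3 + 8*u^2 + 4*u*v - 10*u - 2*v + 3) du + (-4*u^2 + v - 1) dv.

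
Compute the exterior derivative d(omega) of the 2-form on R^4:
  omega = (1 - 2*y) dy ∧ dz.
d(omega) = 0

For a 2-form omega = sum_{i<j} g_{ij} dx_i ∧ dx_j, the exterior derivative is
  d(omega) = sum_{i<j} d(g_{ij}) ∧ dx_i ∧ dx_j = sum_{i<j, k} (∂g_{ij}/∂x_k) dx_k ∧ dx_i ∧ dx_j.
Expand each term, using dx_k ∧ dx_i ∧ dx_j = sgn(permutation) dx_{(a)} ∧ dx_{(b)} ∧ dx_{(c)} with (a < b < c) sorted:

Collecting like 3-forms: d(omega) = 0.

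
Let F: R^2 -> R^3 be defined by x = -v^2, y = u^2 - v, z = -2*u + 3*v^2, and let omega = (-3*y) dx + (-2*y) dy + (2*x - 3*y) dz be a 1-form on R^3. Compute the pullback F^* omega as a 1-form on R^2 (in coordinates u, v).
F^* omega = (-4*u^3 + 6*u^2 + 4*u*v + 4*v^2 - 6*v) du + (-12*u^2*v + 2*u^2 - 12*v^3 + 12*v^2 - 2*v) dv

Using F^*(f dg) = (f ∘ F) d(g ∘ F), substitute each coordinate x_i by F_i(u, v) in f_i, and replace dx_i by d F_i = (∂F_i/∂u) du + (∂F_i/∂v) dv.
  For the x component: f_1(F) = -3*u^2 + 3*v; d F_1 = (0) du + (-2*v) dv
  For the y component: f_2(F) = -2*u^2 + 2*v; d F_2 = (2*u) du + (-1) dv
  For the z component: f_3(F) = -3*u^2 - 2*v^2 + 3*v; d F_3 = (-2) du + (6*v) dv
Combining and collecting du, dv coefficients:
  coeff of du: -4*u^3 + 6*u^2 + 4*u*v + 4*v^2 - 6*v
  coeff of dv: -12*u^2*v + 2*u^2 - 12*v^3 + 12*v^2 - 2*v
F^* omega = (-4*u^3 + 6*u^2 + 4*u*v + 4*v^2 - 6*v) du + (-12*u^2*v + 2*u^2 - 12*v^3 + 12*v^2 - 2*v) dv.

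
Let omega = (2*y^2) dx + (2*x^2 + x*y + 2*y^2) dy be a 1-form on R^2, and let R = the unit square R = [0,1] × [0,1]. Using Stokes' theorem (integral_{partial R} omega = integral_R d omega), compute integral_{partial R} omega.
integral_(partial R) omega = 1/2

Stokes: integral_partial_R omega = integral_R d omega with d omega = (∂Q/∂x - ∂P/∂y) dx ∧ dy.
  ∂Q/∂x = 4*x + y
  ∂P/∂y = 4*y
  integrand = ∂Q/∂x - ∂P/∂y = 4*x - 3*y.
Integrating over R: integral_0^1 integral_0^1 (4*x - 3*y) dx dy = 1/2.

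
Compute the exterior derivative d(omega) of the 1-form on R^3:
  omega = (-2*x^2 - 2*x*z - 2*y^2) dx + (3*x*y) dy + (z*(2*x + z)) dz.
d(omega) = (7*y) dx ∧ dy + (2*x + 2*z) dx ∧ dz

For a 1-form omega = sum_i f_i dx_i, the exterior derivative is
  d(omega) = sum_{i < j} (∂f_j/∂x_i - ∂f_i/∂x_j) dx_i ∧ dx_j.
  coefficient of dx ∧ dy: ∂f_2/∂x - ∂f_1/∂y = ∂(3*x*y)/∂x - ∂(-2*x^2 - 2*x*z - 2*y^2)/∂y = 7*y
  coefficient of dx ∧ dz: ∂f_3/∂x - ∂f_1/∂z = ∂(z*(2*x + z))/∂x - ∂(-2*x^2 - 2*x*z - 2*y^2)/∂z = 2*x + 2*z
Assembling: d(omega) = (7*y) dx ∧ dy + (2*x + 2*z) dx ∧ dz.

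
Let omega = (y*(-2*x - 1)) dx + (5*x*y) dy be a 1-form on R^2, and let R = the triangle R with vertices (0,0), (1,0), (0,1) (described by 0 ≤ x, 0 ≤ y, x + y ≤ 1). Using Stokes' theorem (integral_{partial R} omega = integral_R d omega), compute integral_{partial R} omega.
integral_(partial R) omega = 5/3

Stokes: integral_partial_R omega = integral_R d omega with d omega = (∂Q/∂x - ∂P/∂y) dx ∧ dy.
  ∂Q/∂x = 5*y
  ∂P/∂y = -2*x - 1
  integrand = ∂Q/∂x - ∂P/∂y = 2*x + 5*y + 1.
Integrating over R: integral_0^1 integral_0^{1-x} (2*x + 5*y + 1) dy dx = 5/3.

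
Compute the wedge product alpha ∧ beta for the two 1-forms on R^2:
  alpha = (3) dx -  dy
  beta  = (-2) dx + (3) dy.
alpha ∧ beta = (7) dx ∧ dy

Distribute the wedge, using dx_i ∧ dx_j = -dx_j ∧ dx_i and dx_i ∧ dx_i = 0. For each pair (i, j) with i < j, the coefficient of dx_i ∧ dx_j in alpha ∧ beta is (alpha_i * beta_j - alpha_j * beta_i). Collecting: alpha ∧ beta = (7) dx ∧ dy.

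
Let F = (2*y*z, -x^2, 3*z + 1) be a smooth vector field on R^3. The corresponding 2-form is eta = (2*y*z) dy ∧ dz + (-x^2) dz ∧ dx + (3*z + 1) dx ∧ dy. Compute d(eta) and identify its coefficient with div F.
d(eta) = (3) dx ∧ dy ∧ dz; div F = 3

For a 2-form in R^3 of the form above, applying d gives a 3-form with coefficient ∂P/∂x + ∂Q/∂y + ∂R/∂z:
  ∂P/∂x = 0
  ∂Q/∂y = 0
  ∂R/∂z = 3
Sum = 3, which is exactly div F.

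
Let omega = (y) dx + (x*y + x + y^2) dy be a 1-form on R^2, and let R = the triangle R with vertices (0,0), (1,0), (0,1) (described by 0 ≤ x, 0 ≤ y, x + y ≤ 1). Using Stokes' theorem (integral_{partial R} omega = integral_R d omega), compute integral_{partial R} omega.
integral_(partial R) omega = 1/6

Stokes: integral_partial_R omega = integral_R d omega with d omega = (∂Q/∂x - ∂P/∂y) dx ∧ dy.
  ∂Q/∂x = y + 1
  ∂P/∂y = 1
  integrand = ∂Q/∂x - ∂P/∂y = y.
Integrating over R: integral_0^1 integral_0^{1-x} (y) dy dx = 1/6.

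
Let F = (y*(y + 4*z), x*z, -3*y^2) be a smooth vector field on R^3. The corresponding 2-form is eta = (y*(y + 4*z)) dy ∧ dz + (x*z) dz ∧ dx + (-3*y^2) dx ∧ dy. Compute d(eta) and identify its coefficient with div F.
d(eta) = (0) dx ∧ dy ∧ dz; div F = 0

For a 2-form in R^3 of the form above, applying d gives a 3-form with coefficient ∂P/∂x + ∂Q/∂y + ∂R/∂z:
  ∂P/∂x = 0
  ∂Q/∂y = 0
  ∂R/∂z = 0
Sum = 0, which is exactly div F.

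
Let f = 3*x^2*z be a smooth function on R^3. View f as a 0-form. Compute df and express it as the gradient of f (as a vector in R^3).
df = (6*x*z) dx + (0) dy + (3*x^2) dz; grad f = (6*x*z, 0, 3*x^2)

For a 0-form f, d f = (∂f/∂x) dx + (∂f/∂y) dy + (∂f/∂z) dz. The components of the vector representation are exactly the entries of grad f in Cartesian coordinates:
  ∂f/∂x = 6*x*z
  ∂f/∂y = 0
  ∂f/∂z = 3*x^2.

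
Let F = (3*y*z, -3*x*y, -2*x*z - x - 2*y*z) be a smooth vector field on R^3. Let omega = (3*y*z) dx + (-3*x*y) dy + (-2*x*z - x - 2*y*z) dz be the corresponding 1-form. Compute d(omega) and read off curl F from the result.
d(omega) = (-2*z) dy ∧ dz + (3*y + 2*z + 1) dz ∧ dx + (-3*y - 3*z) dx ∧ dy; curl F = (-2*z, 3*y + 2*z + 1, -3*y - 3*z)

d omega = sum_{i<j} (∂f_j/∂x_i - ∂f_i/∂x_j) dx_i ∧ dx_j. Under the identification (dy ∧ dz, dz ∧ dx, dx ∧ dy) ↔ (e_x, e_y, e_z), the coefficients are exactly the components of curl F. Compute:
  ∂R/∂y - ∂Q/∂z = (-2*z) - (0) = -2*z
  ∂P/∂z - ∂R/∂x = (3*y) - (-2*z - 1) = 3*y + 2*z + 1
  ∂Q/∂x - ∂P/∂y = (-3*y) - (3*z) = -3*y - 3*z.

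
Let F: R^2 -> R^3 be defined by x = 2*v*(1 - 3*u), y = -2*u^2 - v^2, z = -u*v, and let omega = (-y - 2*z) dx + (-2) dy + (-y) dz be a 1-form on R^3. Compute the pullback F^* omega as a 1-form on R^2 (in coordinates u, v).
F^* omega = (-14*u^2*v - 12*u*v^2 + 8*u - 7*v^3) du + (-14*u^3 - 12*u^2*v + 4*u^2 - 7*u*v^2 + 4*u*v + 2*v^2 + 4*v) dv

Using F^*(f dg) = (f ∘ F) d(g ∘ F), substitute each coordinate x_i by F_i(u, v) in f_i, and replace dx_i by d F_i = (∂F_i/∂u) du + (∂F_i/∂v) dv.
  For the x component: f_1(F) = 2*u^2 + 2*u*v + v^2; d F_1 = (-6*v) du + (2 - 6*u) dv
  For the y component: f_2(F) = -2; d F_2 = (-4*u) du + (-2*v) dv
  For the z component: f_3(F) = 2*u^2 + v^2; d F_3 = (-v) du + (-u) dv
Combining and collecting du, dv coefficients:
  coeff of du: -14*u^2*v - 12*u*v^2 + 8*u - 7*v^3
  coeff of dv: -14*u^3 - 12*u^2*v + 4*u^2 - 7*u*v^2 + 4*u*v + 2*v^2 + 4*v
F^* omega = (-14*u^2*v - 12*u*v^2 + 8*u - 7*v^3) du + (-14*u^3 - 12*u^2*v + 4*u^2 - 7*u*v^2 + 4*u*v + 2*v^2 + 4*v) dv.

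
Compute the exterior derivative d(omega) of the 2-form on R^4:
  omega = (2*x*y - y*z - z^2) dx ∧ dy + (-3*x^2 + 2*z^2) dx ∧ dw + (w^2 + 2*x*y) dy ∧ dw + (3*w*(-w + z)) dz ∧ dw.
d(omega) = (-y - 2*z) dx ∧ dy ∧ dz + (-4*z) dx ∧ dz ∧ dw + (2*y) dx ∧ dy ∧ dw

For a 2-form omega = sum_{i<j} g_{ij} dx_i ∧ dx_j, the exterior derivative is
  d(omega) = sum_{i<j} d(g_{ij}) ∧ dx_i ∧ dx_j = sum_{i<j, k} (∂g_{ij}/∂x_k) dx_k ∧ dx_i ∧ dx_j.
Expand each term, using dx_k ∧ dx_i ∧ dx_j = sgn(permutation) dx_{(a)} ∧ dx_{(b)} ∧ dx_{(c)} with (a < b < c) sorted:
  d(2*x*y - y*z - z^2) includes (∂/∂z)(2*x*y - y*z - z^2) dz = (-y - 2*z) dz, which multiplied by dx ∧ dy gives (-y - 2*z) dx ∧ dy ∧ dz
  d(-3*x^2 + 2*z^2) includes (∂/∂z)(-3*x^2 + 2*z^2) dz = (4*z) dz, which multiplied by dx ∧ dw gives (-4*z) dx ∧ dz ∧ dw
  d(w^2 + 2*x*y) includes (∂/∂x)(w^2 + 2*x*y) dx = (2*y) dx, which multiplied by dy ∧ dw gives (2*y) dx ∧ dy ∧ dw
Collecting like 3-forms: d(omega) = (-y - 2*z) dx ∧ dy ∧ dz + (-4*z) dx ∧ dz ∧ dw + (2*y) dx ∧ dy ∧ dw.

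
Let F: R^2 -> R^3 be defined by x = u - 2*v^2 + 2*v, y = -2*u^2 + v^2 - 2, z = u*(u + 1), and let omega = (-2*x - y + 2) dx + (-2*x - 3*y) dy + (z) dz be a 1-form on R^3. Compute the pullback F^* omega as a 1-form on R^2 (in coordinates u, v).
F^* omega = (-22*u^3 + 13*u^2 - 4*u*v^2 + 16*u*v - 25*u + 3*v^2 - 4*v + 4) du + (4*u^2*v + 4*u^2 + 4*u*v - 4*u - 10*v^3 + 14*v^2 - 12*v + 8) dv

Using F^*(f dg) = (f ∘ F) d(g ∘ F), substitute each coordinate x_i by F_i(u, v) in f_i, and replace dx_i by d F_i = (∂F_i/∂u) du + (∂F_i/∂v) dv.
  For the x component: f_1(F) = 2*u^2 - 2*u + 3*v^2 - 4*v + 4; d F_1 = (1) du + (2 - 4*v) dv
  For the y component: f_2(F) = 6*u^2 - 2*u + v^2 - 4*v + 6; d F_2 = (-4*u) du + (2*v) dv
  For the z component: f_3(F) = u*(u + 1); d F_3 = (2*u + 1) du + (0) dv
Combining and collecting du, dv coefficients:
  coeff of du: -22*u^3 + 13*u^2 - 4*u*v^2 + 16*u*v - 25*u + 3*v^2 - 4*v + 4
  coeff of dv: 4*u^2*v + 4*u^2 + 4*u*v - 4*u - 10*v^3 + 14*v^2 - 12*v + 8
F^* omega = (-22*u^3 + 13*u^2 - 4*u*v^2 + 16*u*v - 25*u + 3*v^2 - 4*v + 4) du + (4*u^2*v + 4*u^2 + 4*u*v - 4*u - 10*v^3 + 14*v^2 - 12*v + 8) dv.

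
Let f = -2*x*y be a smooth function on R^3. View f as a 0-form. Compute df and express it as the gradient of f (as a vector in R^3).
df = (-2*y) dx + (-2*x) dy + (0) dz; grad f = (-2*y, -2*x, 0)

For a 0-form f, d f = (∂f/∂x) dx + (∂f/∂y) dy + (∂f/∂z) dz. The components of the vector representation are exactly the entries of grad f in Cartesian coordinates:
  ∂f/∂x = -2*y
  ∂f/∂y = -2*x
  ∂f/∂z = 0.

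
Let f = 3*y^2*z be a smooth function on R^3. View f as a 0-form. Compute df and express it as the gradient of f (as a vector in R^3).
df = (0) dx + (6*y*z) dy + (3*y^2) dz; grad f = (0, 6*y*z, 3*y^2)

For a 0-form f, d f = (∂f/∂x) dx + (∂f/∂y) dy + (∂f/∂z) dz. The components of the vector representation are exactly the entries of grad f in Cartesian coordinates:
  ∂f/∂x = 0
  ∂f/∂y = 6*y*z
  ∂f/∂z = 3*y^2.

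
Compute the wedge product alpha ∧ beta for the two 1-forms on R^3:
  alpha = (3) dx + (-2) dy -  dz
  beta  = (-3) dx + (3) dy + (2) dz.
alpha ∧ beta = (3) dx ∧ dy + (3) dx ∧ dz + (-1) dy ∧ dz

Distribute the wedge, using dx_i ∧ dx_j = -dx_j ∧ dx_i and dx_i ∧ dx_i = 0. For each pair (i, j) with i < j, the coefficient of dx_i ∧ dx_j in alpha ∧ beta is (alpha_i * beta_j - alpha_j * beta_i). Collecting: alpha ∧ beta = (3) dx ∧ dy + (3) dx ∧ dz + (-1) dy ∧ dz.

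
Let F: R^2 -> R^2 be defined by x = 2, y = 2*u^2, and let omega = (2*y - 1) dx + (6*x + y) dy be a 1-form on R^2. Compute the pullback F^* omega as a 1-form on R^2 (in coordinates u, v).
F^* omega = (8*u*(u^2 + 6)) du

Using F^*(f dg) = (f ∘ F) d(g ∘ F), substitute each coordinate x_i by F_i(u, v) in f_i, and replace dx_i by d F_i = (∂F_i/∂u) du + (∂F_i/∂v) dv.
  For the x component: f_1(F) = 4*u^2 - 1; d F_1 = (0) du + (0) dv
  For the y component: f_2(F) = 2*u^2 + 12; d F_2 = (4*u) du + (0) dv
Combining and collecting du, dv coefficients:
  coeff of du: 8*u*(u^2 + 6)
  coeff of dv: 0
F^* omega = (8*u*(u^2 + 6)) du.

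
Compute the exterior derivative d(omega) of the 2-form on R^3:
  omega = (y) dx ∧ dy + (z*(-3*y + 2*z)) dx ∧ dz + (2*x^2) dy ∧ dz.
d(omega) = (4*x + 3*z) dx ∧ dy ∧ dz

For a 2-form omega = sum_{i<j} g_{ij} dx_i ∧ dx_j, the exterior derivative is
  d(omega) = sum_{i<j} d(g_{ij}) ∧ dx_i ∧ dx_j = sum_{i<j, k} (∂g_{ij}/∂x_k) dx_k ∧ dx_i ∧ dx_j.
Expand each term, using dx_k ∧ dx_i ∧ dx_j = sgn(permutation) dx_{(a)} ∧ dx_{(b)} ∧ dx_{(c)} with (a < b < c) sorted:
  d(z*(-3*y + 2*z)) includes (∂/∂y)(z*(-3*y + 2*z)) dy = (-3*z) dy, which multiplied by dx ∧ dz gives (3*z) dx ∧ dy ∧ dz
  d(2*x^2) includes (∂/∂x)(2*x^2) dx = (4*x) dx, which multiplied by dy ∧ dz gives (4*x) dx ∧ dy ∧ dz
Collecting like 3-forms: d(omega) = (4*x + 3*z) dx ∧ dy ∧ dz.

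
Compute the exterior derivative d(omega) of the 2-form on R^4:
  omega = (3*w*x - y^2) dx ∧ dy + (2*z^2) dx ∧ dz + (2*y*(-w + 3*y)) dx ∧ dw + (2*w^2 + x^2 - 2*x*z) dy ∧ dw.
d(omega) = (2*w + 5*x - 12*y - 2*z) dx ∧ dy ∧ dw + (2*x) dy ∧ dz ∧ dw

For a 2-form omega = sum_{i<j} g_{ij} dx_i ∧ dx_j, the exterior derivative is
  d(omega) = sum_{i<j} d(g_{ij}) ∧ dx_i ∧ dx_j = sum_{i<j, k} (∂g_{ij}/∂x_k) dx_k ∧ dx_i ∧ dx_j.
Expand each term, using dx_k ∧ dx_i ∧ dx_j = sgn(permutation) dx_{(a)} ∧ dx_{(b)} ∧ dx_{(c)} with (a < b < c) sorted:
  d(3*w*x - y^2) includes (∂/∂w)(3*w*x - y^2) dw = (3*x) dw, which multiplied by dx ∧ dy gives (3*x) dx ∧ dy ∧ dw
  d(2*y*(-w + 3*y)) includes (∂/∂y)(2*y*(-w + 3*y)) dy = (-2*w + 12*y) dy, which multiplied by dx ∧ dw gives (2*w - 12*y) dx ∧ dy ∧ dw
  d(2*w^2 + x^2 - 2*x*z) includes (∂/∂x)(2*w^2 + x^2 - 2*x*z) dx = (2*x - 2*z) dx, which multiplied by dy ∧ dw gives (2*x - 2*z) dx ∧ dy ∧ dw
  d(2*w^2 + x^2 - 2*x*z) includes (∂/∂z)(2*w^2 + x^2 - 2*x*z) dz = (-2*x) dz, which multiplied by dy ∧ dw gives (2*x) dy ∧ dz ∧ dw
Collecting like 3-forms: d(omega) = (2*w + 5*x - 12*y - 2*z) dx ∧ dy ∧ dw + (2*x) dy ∧ dz ∧ dw.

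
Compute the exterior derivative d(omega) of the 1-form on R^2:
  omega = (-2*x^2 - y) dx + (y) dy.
d(omega) = (1) dx ∧ dy

For a 1-form omega = sum_i f_i dx_i, the exterior derivative is
  d(omega) = sum_{i < j} (∂f_j/∂x_i - ∂f_i/∂x_j) dx_i ∧ dx_j.
  coefficient of dx ∧ dy: ∂f_2/∂x - ∂f_1/∂y = ∂(y)/∂x - ∂(-2*x^2 - y)/∂y = 1
Assembling: d(omega) = (1) dx ∧ dy.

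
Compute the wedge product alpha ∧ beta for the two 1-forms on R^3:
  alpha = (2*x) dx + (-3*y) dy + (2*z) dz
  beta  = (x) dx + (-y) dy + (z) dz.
alpha ∧ beta = (x*y) dx ∧ dy + (-y*z) dy ∧ dz

Distribute the wedge, using dx_i ∧ dx_j = -dx_j ∧ dx_i and dx_i ∧ dx_i = 0. For each pair (i, j) with i < j, the coefficient of dx_i ∧ dx_j in alpha ∧ beta is (alpha_i * beta_j - alpha_j * beta_i). Collecting: alpha ∧ beta = (x*y) dx ∧ dy + (-y*z) dy ∧ dz.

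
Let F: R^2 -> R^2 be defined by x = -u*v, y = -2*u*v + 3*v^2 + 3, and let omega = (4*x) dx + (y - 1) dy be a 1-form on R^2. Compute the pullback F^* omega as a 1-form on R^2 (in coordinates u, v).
F^* omega = (2*v*(4*u*v - 3*v^2 - 2)) du + (8*u^2*v - 18*u*v^2 - 4*u + 18*v^3 + 12*v) dv

Using F^*(f dg) = (f ∘ F) d(g ∘ F), substitute each coordinate x_i by F_i(u, v) in f_i, and replace dx_i by d F_i = (∂F_i/∂u) du + (∂F_i/∂v) dv.
  For the x component: f_1(F) = -4*u*v; d F_1 = (-v) du + (-u) dv
  For the y component: f_2(F) = -2*u*v + 3*v^2 + 2; d F_2 = (-2*v) du + (-2*u + 6*v) dv
Combining and collecting du, dv coefficients:
  coeff of du: 2*v*(4*u*v - 3*v^2 - 2)
  coeff of dv: 8*u^2*v - 18*u*v^2 - 4*u + 18*v^3 + 12*v
F^* omega = (2*v*(4*u*v - 3*v^2 - 2)) du + (8*u^2*v - 18*u*v^2 - 4*u + 18*v^3 + 12*v) dv.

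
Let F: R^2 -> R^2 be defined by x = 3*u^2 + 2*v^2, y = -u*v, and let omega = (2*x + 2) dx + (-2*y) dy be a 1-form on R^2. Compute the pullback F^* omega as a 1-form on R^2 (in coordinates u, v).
F^* omega = (2*u*(18*u^2 + 11*v^2 + 6)) du + (2*v*(11*u^2 + 8*v^2 + 4)) dv

Using F^*(f dg) = (f ∘ F) d(g ∘ F), substitute each coordinate x_i by F_i(u, v) in f_i, and replace dx_i by d F_i = (∂F_i/∂u) du + (∂F_i/∂v) dv.
  For the x component: f_1(F) = 6*u^2 + 4*v^2 + 2; d F_1 = (6*u) du + (4*v) dv
  For the y component: f_2(F) = 2*u*v; d F_2 = (-v) du + (-u) dv
Combining and collecting du, dv coefficients:
  coeff of du: 2*u*(18*u^2 + 11*v^2 + 6)
  coeff of dv: 2*v*(11*u^2 + 8*v^2 + 4)
F^* omega = (2*u*(18*u^2 + 11*v^2 + 6)) du + (2*v*(11*u^2 + 8*v^2 + 4)) dv.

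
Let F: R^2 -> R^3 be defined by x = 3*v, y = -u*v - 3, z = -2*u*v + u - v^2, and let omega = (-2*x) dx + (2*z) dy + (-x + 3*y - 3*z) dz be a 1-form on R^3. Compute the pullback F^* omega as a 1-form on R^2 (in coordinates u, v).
F^* omega = (-2*u*v^2 + 7*u*v - 3*u - 4*v^3 + 9*v^2 + 15*v - 9) du + (-2*u^2*v + 4*u^2 - 10*u*v^2 + 12*u*v + 18*u - 6*v^3 + 6*v^2) dv

Using F^*(f dg) = (f ∘ F) d(g ∘ F), substitute each coordinate x_i by F_i(u, v) in f_i, and replace dx_i by d F_i = (∂F_i/∂u) du + (∂F_i/∂v) dv.
  For the x component: f_1(F) = -6*v; d F_1 = (0) du + (3) dv
  For the y component: f_2(F) = -4*u*v + 2*u - 2*v^2; d F_2 = (-v) du + (-u) dv
  For the z component: f_3(F) = 3*u*v - 3*u + 3*v^2 - 3*v - 9; d F_3 = (1 - 2*v) du + (-2*u - 2*v) dv
Combining and collecting du, dv coefficients:
  coeff of du: -2*u*v^2 + 7*u*v - 3*u - 4*v^3 + 9*v^2 + 15*v - 9
  coeff of dv: -2*u^2*v + 4*u^2 - 10*u*v^2 + 12*u*v + 18*u - 6*v^3 + 6*v^2
F^* omega = (-2*u*v^2 + 7*u*v - 3*u - 4*v^3 + 9*v^2 + 15*v - 9) du + (-2*u^2*v + 4*u^2 - 10*u*v^2 + 12*u*v + 18*u - 6*v^3 + 6*v^2) dv.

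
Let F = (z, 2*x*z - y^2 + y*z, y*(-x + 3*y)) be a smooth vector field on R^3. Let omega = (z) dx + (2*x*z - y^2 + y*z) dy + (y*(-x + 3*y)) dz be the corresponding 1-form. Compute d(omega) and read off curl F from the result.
d(omega) = (-3*x + 5*y) dy ∧ dz + (y + 1) dz ∧ dx + (2*z) dx ∧ dy; curl F = (-3*x + 5*y, y + 1, 2*z)

d omega = sum_{i<j} (∂f_j/∂x_i - ∂f_i/∂x_j) dx_i ∧ dx_j. Under the identification (dy ∧ dz, dz ∧ dx, dx ∧ dy) ↔ (e_x, e_y, e_z), the coefficients are exactly the components of curl F. Compute:
  ∂R/∂y - ∂Q/∂z = (-x + 6*y) - (2*x + y) = -3*x + 5*y
  ∂P/∂z - ∂R/∂x = (1) - (-y) = y + 1
  ∂Q/∂x - ∂P/∂y = (2*z) - (0) = 2*z.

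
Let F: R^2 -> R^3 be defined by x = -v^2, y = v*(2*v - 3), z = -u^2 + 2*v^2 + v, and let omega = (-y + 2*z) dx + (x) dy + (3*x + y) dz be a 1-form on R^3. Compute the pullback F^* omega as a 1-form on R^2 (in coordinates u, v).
F^* omega = (2*u*v*(v + 3)) du + (v*(4*u^2 - 12*v^2 - 20*v - 3)) dv

Using F^*(f dg) = (f ∘ F) d(g ∘ F), substitute each coordinate x_i by F_i(u, v) in f_i, and replace dx_i by d F_i = (∂F_i/∂u) du + (∂F_i/∂v) dv.
  For the x component: f_1(F) = -2*u^2 + 2*v^2 + 5*v; d F_1 = (0) du + (-2*v) dv
  For the y component: f_2(F) = -v^2; d F_2 = (0) du + (4*v - 3) dv
  For the z component: f_3(F) = v*(-v - 3); d F_3 = (-2*u) du + (4*v + 1) dv
Combining and collecting du, dv coefficients:
  coeff of du: 2*u*v*(v + 3)
  coeff of dv: v*(4*u^2 - 12*v^2 - 20*v - 3)
F^* omega = (2*u*v*(v + 3)) du + (v*(4*u^2 - 12*v^2 - 20*v - 3)) dv.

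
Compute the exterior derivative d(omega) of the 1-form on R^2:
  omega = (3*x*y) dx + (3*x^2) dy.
d(omega) = (3*x) dx ∧ dy

For a 1-form omega = sum_i f_i dx_i, the exterior derivative is
  d(omega) = sum_{i < j} (∂f_j/∂x_i - ∂f_i/∂x_j) dx_i ∧ dx_j.
  coefficient of dx ∧ dy: ∂f_2/∂x - ∂f_1/∂y = ∂(3*x^2)/∂x - ∂(3*x*y)/∂y = 3*x
Assembling: d(omega) = (3*x) dx ∧ dy.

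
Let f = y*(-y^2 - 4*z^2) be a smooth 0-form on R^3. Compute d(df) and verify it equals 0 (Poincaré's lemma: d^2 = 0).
d(df) = 0

Step 1: df = sum_i (∂f/∂x_i) dx_i = (0) dx + (-3*y^2 - 4*z^2) dy + (-8*y*z) dz.
Step 2: Apply d again. Using the 1-form formula, the coefficient of dx ∧ dy in d(df) is ∂^2 f/∂x ∂y - ∂^2 f/∂y ∂x = (0) - (0) = 0 (equality of mixed partials for smooth f).
Similarly for dx ∧ dz and dy ∧ dz — all coefficients vanish. So d(df) = 0.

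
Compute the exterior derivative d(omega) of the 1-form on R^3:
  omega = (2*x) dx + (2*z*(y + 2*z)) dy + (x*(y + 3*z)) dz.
d(omega) = (y + 3*z) dx ∧ dz + (x - 2*y - 8*z) dy ∧ dz

For a 1-form omega = sum_i f_i dx_i, the exterior derivative is
  d(omega) = sum_{i < j} (∂f_j/∂x_i - ∂f_i/∂x_j) dx_i ∧ dx_j.
  coefficient of dx ∧ dz: ∂f_3/∂x - ∂f_1/∂z = ∂(x*(y + 3*z))/∂x - ∂(2*x)/∂z = y + 3*z
  coefficient of dy ∧ dz: ∂f_3/∂y - ∂f_2/∂z = ∂(x*(y + 3*z))/∂y - ∂(2*z*(y + 2*z))/∂z = x - 2*y - 8*z
Assembling: d(omega) = (y + 3*z) dx ∧ dz + (x - 2*y - 8*z) dy ∧ dz.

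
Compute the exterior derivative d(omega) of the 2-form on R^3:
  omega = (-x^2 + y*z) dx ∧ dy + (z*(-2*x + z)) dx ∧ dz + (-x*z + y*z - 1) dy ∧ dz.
d(omega) = (y - z) dx ∧ dy ∧ dz

For a 2-form omega = sum_{i<j} g_{ij} dx_i ∧ dx_j, the exterior derivative is
  d(omega) = sum_{i<j} d(g_{ij}) ∧ dx_i ∧ dx_j = sum_{i<j, k} (∂g_{ij}/∂x_k) dx_k ∧ dx_i ∧ dx_j.
Expand each term, using dx_k ∧ dx_i ∧ dx_j = sgn(permutation) dx_{(a)} ∧ dx_{(b)} ∧ dx_{(c)} with (a < b < c) sorted:
  d(-x^2 + y*z) includes (∂/∂z)(-x^2 + y*z) dz = (y) dz, which multiplied by dx ∧ dy gives (y) dx ∧ dy ∧ dz
  d(-x*z + y*z - 1) includes (∂/∂x)(-x*z + y*z - 1) dx = (-z) dx, which multiplied by dy ∧ dz gives (-z) dx ∧ dy ∧ dz
Collecting like 3-forms: d(omega) = (y - z) dx ∧ dy ∧ dz.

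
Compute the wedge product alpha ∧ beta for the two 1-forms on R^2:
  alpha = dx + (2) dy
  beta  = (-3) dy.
alpha ∧ beta = (-3) dx ∧ dy

Distribute the wedge, using dx_i ∧ dx_j = -dx_j ∧ dx_i and dx_i ∧ dx_i = 0. For each pair (i, j) with i < j, the coefficient of dx_i ∧ dx_j in alpha ∧ beta is (alpha_i * beta_j - alpha_j * beta_i). Collecting: alpha ∧ beta = (-3) dx ∧ dy.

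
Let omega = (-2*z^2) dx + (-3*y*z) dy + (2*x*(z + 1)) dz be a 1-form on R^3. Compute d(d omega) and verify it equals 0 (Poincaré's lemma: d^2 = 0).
d(d omega) = 0

Step 1: d omega = sum_{i<j} (∂f_j/∂x_i - ∂f_i/∂x_j) dx_i ∧ dx_j:
  coeff of dx ∧ dy: 0
  coeff of dx ∧ dz: 6*z + 2
  coeff of dy ∧ dz: 3*y
Step 2: Apply d again to each 2-form coefficient. The only possible 3-form in R^3 is dx ∧ dy ∧ dz, with coefficient
  ∂(coeff of dy∧dz)/∂x - ∂(coeff of dx∧dz)/∂y + ∂(coeff of dx∧dy)/∂z
  = ∂/∂x (3*y) - ∂/∂y (6*z + 2) + ∂/∂z (0).
Each of these terms simplifies to sums of mixed partials that cancel in pairs. The result is 0 (by equality of mixed partials for smooth functions — Schwarz / Clairaut).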